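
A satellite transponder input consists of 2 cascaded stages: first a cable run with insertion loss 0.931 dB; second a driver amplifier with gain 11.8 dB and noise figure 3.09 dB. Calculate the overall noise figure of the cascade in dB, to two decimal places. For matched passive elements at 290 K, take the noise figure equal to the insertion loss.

Convert to linear (a loss of L dB is a gain of −L dB): F_i = 10^(NF_i/10), G_i = 10^(G_i,dB/10)
  Stage 1: F_1 = 10^(0.931/10) = 1.239, G_1 = 10^(−0.931/10) = 0.8070
  Stage 2: F_2 = 10^(3.09/10) = 2.037, G_2 = 10^(11.8/10) = 15.14
Friis cascade:
  F = 1.239 + (2.037 − 1)/0.8070 = 2.524
NF = 10 log₁₀(2.524) = 4.02 dB

4.02 dB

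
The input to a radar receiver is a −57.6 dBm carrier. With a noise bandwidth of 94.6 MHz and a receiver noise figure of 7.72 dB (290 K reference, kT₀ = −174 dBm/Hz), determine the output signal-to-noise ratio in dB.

28.9 dB

Noise floor: N = −174 + 10 log₁₀(B) + NF
10 log₁₀(9.46×10⁷) = 79.76 dB
N = −174 + 79.76 + 7.72 = −86.52 dBm
SNR = P_sig − N = −57.6 − (−86.52) = 28.92 dB → 28.9 dB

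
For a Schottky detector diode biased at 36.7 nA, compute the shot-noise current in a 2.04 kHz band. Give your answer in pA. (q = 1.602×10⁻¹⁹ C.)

4.90 pA

I_n = √(2qI·B)
2qI·B = 2 × 1.602×10⁻¹⁹ × 3.67×10⁻⁸ × 2.04×10³ = 2.40×10⁻²³ A²
I_n = √(2.40×10⁻²³) = 4.90×10⁻¹² A = 4.90 pA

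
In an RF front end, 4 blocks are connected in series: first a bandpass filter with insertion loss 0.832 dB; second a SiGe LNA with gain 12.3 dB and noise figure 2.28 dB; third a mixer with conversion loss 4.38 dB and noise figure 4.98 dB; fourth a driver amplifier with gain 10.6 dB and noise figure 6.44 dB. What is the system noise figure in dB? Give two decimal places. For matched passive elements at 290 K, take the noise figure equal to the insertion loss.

Convert to linear (a loss of L dB is a gain of −L dB): F_i = 10^(NF_i/10), G_i = 10^(G_i,dB/10)
  Stage 1: F_1 = 10^(0.832/10) = 1.211, G_1 = 10^(−0.832/10) = 0.8257
  Stage 2: F_2 = 10^(2.28/10) = 1.690, G_2 = 10^(12.3/10) = 16.98
  Stage 3: F_3 = 10^(4.98/10) = 3.148, G_3 = 10^(−4.38/10) = 0.3648
  Stage 4: F_4 = 10^(6.44/10) = 4.406, G_4 = 10^(10.6/10) = 11.48
Friis cascade:
  F = 1.211 + (1.690 − 1)/0.8257 + (3.148 − 1)/14.02 + (4.406 − 1)/5.114 = 2.866
NF = 10 log₁₀(2.866) = 4.57 dB

4.57 dB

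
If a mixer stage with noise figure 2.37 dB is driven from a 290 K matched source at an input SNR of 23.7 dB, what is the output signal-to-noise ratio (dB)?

By definition F = SNR_in/SNR_out, so in dB: SNR_out = SNR_in − NF
SNR_out = 23.7 − 2.37 = 21.33 dB

21.33 dB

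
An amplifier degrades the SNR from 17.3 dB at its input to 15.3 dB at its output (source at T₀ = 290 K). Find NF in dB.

NF (dB) = SNR_in(dB) − SNR_out(dB) when the source is at T₀
NF = 17.3 − 15.3 = 2.0 dB

2.0 dB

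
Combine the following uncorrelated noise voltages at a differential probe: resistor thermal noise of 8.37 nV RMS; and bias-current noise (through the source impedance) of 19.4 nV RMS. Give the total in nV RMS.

21.1 nV

Uncorrelated sources add in power (mean-square): V_tot = √(ΣV_i²)
V_tot = √[(8.37×10⁻⁹)² + (1.94×10⁻⁸)²] = 2.11×10⁻⁸ V = 21.1 nV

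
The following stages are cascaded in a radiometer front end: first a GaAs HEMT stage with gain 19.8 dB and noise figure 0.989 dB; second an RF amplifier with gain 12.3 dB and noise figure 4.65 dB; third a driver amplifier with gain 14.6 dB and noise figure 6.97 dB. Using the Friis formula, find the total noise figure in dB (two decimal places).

Convert to linear (a loss of L dB is a gain of −L dB): F_i = 10^(NF_i/10), G_i = 10^(G_i,dB/10)
  Stage 1: F_1 = 10^(0.989/10) = 1.256, G_1 = 10^(19.8/10) = 95.50
  Stage 2: F_2 = 10^(4.65/10) = 2.917, G_2 = 10^(12.3/10) = 16.98
  Stage 3: F_3 = 10^(6.97/10) = 4.977, G_3 = 10^(14.6/10) = 28.84
Friis cascade:
  F = 1.256 + (2.917 − 1)/95.50 + (4.977 − 1)/1622 = 1.278
NF = 10 log₁₀(1.278) = 1.07 dB

1.07 dB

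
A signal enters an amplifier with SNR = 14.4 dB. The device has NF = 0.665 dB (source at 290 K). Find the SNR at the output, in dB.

By definition F = SNR_in/SNR_out, so in dB: SNR_out = SNR_in − NF
SNR_out = 14.4 − 0.665 = 13.735 dB

13.735 dB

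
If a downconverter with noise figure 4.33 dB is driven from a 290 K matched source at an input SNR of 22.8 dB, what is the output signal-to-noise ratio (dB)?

By definition F = SNR_in/SNR_out, so in dB: SNR_out = SNR_in − NF
SNR_out = 22.8 − 4.33 = 18.47 dB

18.47 dB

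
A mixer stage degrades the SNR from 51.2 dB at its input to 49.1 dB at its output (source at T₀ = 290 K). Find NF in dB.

2.1 dB

NF (dB) = SNR_in(dB) − SNR_out(dB) when the source is at T₀
NF = 51.2 − 49.1 = 2.1 dB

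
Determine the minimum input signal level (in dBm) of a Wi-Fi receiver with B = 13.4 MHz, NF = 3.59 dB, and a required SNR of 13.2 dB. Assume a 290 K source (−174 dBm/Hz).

Sensitivity = −174 + 10 log₁₀(B) + NF + SNR_min
= −174 + 71.27 + 3.59 + 13.2
= −85.94 dBm → −85.9 dBm

−85.9 dBm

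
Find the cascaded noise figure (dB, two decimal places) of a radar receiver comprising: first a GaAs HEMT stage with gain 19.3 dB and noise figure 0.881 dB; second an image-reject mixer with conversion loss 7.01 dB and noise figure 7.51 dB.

1.07 dB

Convert to linear (a loss of L dB is a gain of −L dB): F_i = 10^(NF_i/10), G_i = 10^(G_i,dB/10)
  Stage 1: F_1 = 10^(0.881/10) = 1.225, G_1 = 10^(19.3/10) = 85.11
  Stage 2: F_2 = 10^(7.51/10) = 5.636, G_2 = 10^(−7.01/10) = 0.1991
Friis cascade:
  F = 1.225 + (5.636 − 1)/85.11 = 1.279
NF = 10 log₁₀(1.279) = 1.07 dB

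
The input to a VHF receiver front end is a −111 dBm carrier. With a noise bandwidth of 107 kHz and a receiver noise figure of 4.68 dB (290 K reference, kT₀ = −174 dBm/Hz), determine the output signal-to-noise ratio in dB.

8.0 dB

Noise floor: N = −174 + 10 log₁₀(B) + NF
10 log₁₀(1.07×10⁵) = 50.29 dB
N = −174 + 50.29 + 4.68 = −119.03 dBm
SNR = P_sig − N = −111 − (−119.03) = 8.03 dB → 8.0 dB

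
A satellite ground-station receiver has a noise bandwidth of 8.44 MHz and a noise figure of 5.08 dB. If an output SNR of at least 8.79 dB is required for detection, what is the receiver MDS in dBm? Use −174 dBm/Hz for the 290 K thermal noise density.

−90.9 dBm

Sensitivity = −174 + 10 log₁₀(B) + NF + SNR_min
= −174 + 69.26 + 5.08 + 8.79
= −90.87 dBm → −90.9 dBm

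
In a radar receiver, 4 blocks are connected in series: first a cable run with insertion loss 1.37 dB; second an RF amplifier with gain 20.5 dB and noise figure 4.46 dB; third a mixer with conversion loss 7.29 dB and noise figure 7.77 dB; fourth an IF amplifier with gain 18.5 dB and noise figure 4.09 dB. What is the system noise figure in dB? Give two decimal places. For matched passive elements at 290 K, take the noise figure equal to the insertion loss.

6.01 dB

Convert to linear (a loss of L dB is a gain of −L dB): F_i = 10^(NF_i/10), G_i = 10^(G_i,dB/10)
  Stage 1: F_1 = 10^(1.37/10) = 1.371, G_1 = 10^(−1.37/10) = 0.7295
  Stage 2: F_2 = 10^(4.46/10) = 2.793, G_2 = 10^(20.5/10) = 112.2
  Stage 3: F_3 = 10^(7.77/10) = 5.984, G_3 = 10^(−7.29/10) = 0.1866
  Stage 4: F_4 = 10^(4.09/10) = 2.564, G_4 = 10^(18.5/10) = 70.79
Friis cascade:
  F = 1.371 + (2.793 − 1)/0.7295 + (5.984 − 1)/81.85 + (2.564 − 1)/15.28 = 3.992
NF = 10 log₁₀(3.992) = 6.01 dB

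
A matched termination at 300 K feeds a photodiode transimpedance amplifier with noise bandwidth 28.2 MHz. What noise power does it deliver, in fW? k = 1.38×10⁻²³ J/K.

117 fW

P_n = kTB = 1.38×10⁻²³ × 300 × 2.82×10⁷ = 1.17×10⁻¹³ W = 117 fW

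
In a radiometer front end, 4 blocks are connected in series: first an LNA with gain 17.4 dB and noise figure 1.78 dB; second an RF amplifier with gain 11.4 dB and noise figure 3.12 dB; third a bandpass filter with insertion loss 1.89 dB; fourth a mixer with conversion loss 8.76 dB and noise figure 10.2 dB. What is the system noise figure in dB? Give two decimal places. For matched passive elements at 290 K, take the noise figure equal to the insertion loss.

1.89 dB

Convert to linear (a loss of L dB is a gain of −L dB): F_i = 10^(NF_i/10), G_i = 10^(G_i,dB/10)
  Stage 1: F_1 = 10^(1.78/10) = 1.507, G_1 = 10^(17.4/10) = 54.95
  Stage 2: F_2 = 10^(3.12/10) = 2.051, G_2 = 10^(11.4/10) = 13.80
  Stage 3: F_3 = 10^(1.89/10) = 1.545, G_3 = 10^(−1.89/10) = 0.6471
  Stage 4: F_4 = 10^(10.2/10) = 10.47, G_4 = 10^(−8.76/10) = 0.1330
Friis cascade:
  F = 1.507 + (2.051 − 1)/54.95 + (1.545 − 1)/758.6 + (10.47 − 1)/490.9 = 1.546
NF = 10 log₁₀(1.546) = 1.89 dB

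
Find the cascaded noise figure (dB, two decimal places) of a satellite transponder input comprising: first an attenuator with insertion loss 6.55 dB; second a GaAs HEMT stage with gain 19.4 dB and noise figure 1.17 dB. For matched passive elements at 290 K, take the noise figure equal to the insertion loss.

7.72 dB

Convert to linear (a loss of L dB is a gain of −L dB): F_i = 10^(NF_i/10), G_i = 10^(G_i,dB/10)
  Stage 1: F_1 = 10^(6.55/10) = 4.519, G_1 = 10^(−6.55/10) = 0.2213
  Stage 2: F_2 = 10^(1.17/10) = 1.309, G_2 = 10^(19.4/10) = 87.10
Friis cascade:
  F = 4.519 + (1.309 − 1)/0.2213 = 5.916
NF = 10 log₁₀(5.916) = 7.72 dB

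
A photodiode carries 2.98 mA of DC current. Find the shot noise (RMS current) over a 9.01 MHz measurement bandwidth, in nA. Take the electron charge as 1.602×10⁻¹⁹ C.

I_n = √(2qI·B)
2qI·B = 2 × 1.602×10⁻¹⁹ × 2.98×10⁻³ × 9.01×10⁶ = 8.60×10⁻¹⁵ A²
I_n = √(8.60×10⁻¹⁵) = 9.28×10⁻⁸ A = 92.8 nA

92.8 nA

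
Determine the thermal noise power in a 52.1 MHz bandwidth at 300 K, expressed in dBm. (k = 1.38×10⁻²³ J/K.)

P_n = kTB = 1.38×10⁻²³ × 300 × 5.21×10⁷ = 2.16×10⁻¹³ W
In dBm: 10 log₁₀(2.16×10⁻¹³ / 10⁻³) = −96.7 dBm

−96.7 dBm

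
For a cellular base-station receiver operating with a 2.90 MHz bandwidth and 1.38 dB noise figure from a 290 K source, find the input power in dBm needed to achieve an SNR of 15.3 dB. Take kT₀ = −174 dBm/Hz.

Sensitivity = −174 + 10 log₁₀(B) + NF + SNR_min
= −174 + 64.62 + 1.38 + 15.3
= −92.70 dBm → −92.7 dBm

−92.7 dBm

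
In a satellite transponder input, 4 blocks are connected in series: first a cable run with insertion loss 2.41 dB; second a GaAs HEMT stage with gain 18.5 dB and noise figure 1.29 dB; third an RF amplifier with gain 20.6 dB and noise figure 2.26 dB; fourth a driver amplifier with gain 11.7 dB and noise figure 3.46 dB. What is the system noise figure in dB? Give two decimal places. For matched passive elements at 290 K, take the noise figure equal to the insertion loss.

Convert to linear (a loss of L dB is a gain of −L dB): F_i = 10^(NF_i/10), G_i = 10^(G_i,dB/10)
  Stage 1: F_1 = 10^(2.41/10) = 1.742, G_1 = 10^(−2.41/10) = 0.5741
  Stage 2: F_2 = 10^(1.29/10) = 1.346, G_2 = 10^(18.5/10) = 70.79
  Stage 3: F_3 = 10^(2.26/10) = 1.683, G_3 = 10^(20.6/10) = 114.8
  Stage 4: F_4 = 10^(3.46/10) = 2.218, G_4 = 10^(11.7/10) = 14.79
Friis cascade:
  F = 1.742 + (1.346 − 1)/0.5741 + (1.683 − 1)/40.64 + (2.218 − 1)/4667 = 2.361
NF = 10 log₁₀(2.361) = 3.73 dB

3.73 dB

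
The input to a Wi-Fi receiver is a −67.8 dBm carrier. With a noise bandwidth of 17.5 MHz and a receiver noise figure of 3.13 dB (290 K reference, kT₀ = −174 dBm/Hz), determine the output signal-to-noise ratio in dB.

Noise floor: N = −174 + 10 log₁₀(B) + NF
10 log₁₀(1.75×10⁷) = 72.43 dB
N = −174 + 72.43 + 3.13 = −98.44 dBm
SNR = P_sig − N = −67.8 − (−98.44) = 30.64 dB → 30.6 dB

30.6 dB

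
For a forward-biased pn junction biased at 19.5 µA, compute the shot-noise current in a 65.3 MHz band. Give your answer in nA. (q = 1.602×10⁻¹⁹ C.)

20.2 nA

I_n = √(2qI·B)
2qI·B = 2 × 1.602×10⁻¹⁹ × 1.95×10⁻⁵ × 6.53×10⁷ = 4.08×10⁻¹⁶ A²
I_n = √(4.08×10⁻¹⁶) = 2.02×10⁻⁸ A = 20.2 nA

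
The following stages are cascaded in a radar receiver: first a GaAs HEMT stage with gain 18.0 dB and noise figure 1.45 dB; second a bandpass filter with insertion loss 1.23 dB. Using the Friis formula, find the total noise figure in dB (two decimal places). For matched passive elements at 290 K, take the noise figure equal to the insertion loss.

Convert to linear (a loss of L dB is a gain of −L dB): F_i = 10^(NF_i/10), G_i = 10^(G_i,dB/10)
  Stage 1: F_1 = 10^(1.45/10) = 1.396, G_1 = 10^(18.0/10) = 63.10
  Stage 2: F_2 = 10^(1.23/10) = 1.327, G_2 = 10^(−1.23/10) = 0.7534
Friis cascade:
  F = 1.396 + (1.327 − 1)/63.10 = 1.402
NF = 10 log₁₀(1.402) = 1.47 dB

1.47 dB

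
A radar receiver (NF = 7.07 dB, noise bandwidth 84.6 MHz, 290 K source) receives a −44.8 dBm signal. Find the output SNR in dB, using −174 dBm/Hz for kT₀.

Noise floor: N = −174 + 10 log₁₀(B) + NF
10 log₁₀(8.46×10⁷) = 79.27 dB
N = −174 + 79.27 + 7.07 = −87.66 dBm
SNR = P_sig − N = −44.8 − (−87.66) = 42.86 dB → 42.9 dB

42.9 dB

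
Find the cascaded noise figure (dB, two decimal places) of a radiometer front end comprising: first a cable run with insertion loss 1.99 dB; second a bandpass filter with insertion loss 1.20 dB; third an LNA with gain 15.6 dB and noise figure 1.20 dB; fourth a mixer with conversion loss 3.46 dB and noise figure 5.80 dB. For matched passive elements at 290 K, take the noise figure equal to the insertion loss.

Convert to linear (a loss of L dB is a gain of −L dB): F_i = 10^(NF_i/10), G_i = 10^(G_i,dB/10)
  Stage 1: F_1 = 10^(1.99/10) = 1.581, G_1 = 10^(−1.99/10) = 0.6324
  Stage 2: F_2 = 10^(1.20/10) = 1.318, G_2 = 10^(−1.20/10) = 0.7586
  Stage 3: F_3 = 10^(1.20/10) = 1.318, G_3 = 10^(15.6/10) = 36.31
  Stage 4: F_4 = 10^(5.80/10) = 3.802, G_4 = 10^(−3.46/10) = 0.4508
Friis cascade:
  F = 1.581 + (1.318 − 1)/0.6324 + (1.318 − 1)/0.4797 + (3.802 − 1)/17.42 = 2.909
NF = 10 log₁₀(2.909) = 4.64 dB

4.64 dB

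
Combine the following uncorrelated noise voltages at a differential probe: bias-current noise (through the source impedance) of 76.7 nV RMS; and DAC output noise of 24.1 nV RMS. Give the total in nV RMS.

80.4 nV

Uncorrelated sources add in power (mean-square): V_tot = √(ΣV_i²)
V_tot = √[(7.67×10⁻⁸)² + (2.41×10⁻⁸)²] = 8.04×10⁻⁸ V = 80.4 nV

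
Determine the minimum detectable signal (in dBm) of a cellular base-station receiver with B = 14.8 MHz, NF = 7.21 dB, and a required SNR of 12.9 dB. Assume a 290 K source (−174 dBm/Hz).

−82.2 dBm

Sensitivity = −174 + 10 log₁₀(B) + NF + SNR_min
= −174 + 71.7 + 7.21 + 12.9
= −82.19 dBm → −82.2 dBm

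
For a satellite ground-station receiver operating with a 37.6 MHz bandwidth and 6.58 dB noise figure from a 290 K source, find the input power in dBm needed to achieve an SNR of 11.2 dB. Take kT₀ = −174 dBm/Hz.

−80.5 dBm

Sensitivity = −174 + 10 log₁₀(B) + NF + SNR_min
= −174 + 75.75 + 6.58 + 11.2
= −80.47 dBm → −80.5 dBm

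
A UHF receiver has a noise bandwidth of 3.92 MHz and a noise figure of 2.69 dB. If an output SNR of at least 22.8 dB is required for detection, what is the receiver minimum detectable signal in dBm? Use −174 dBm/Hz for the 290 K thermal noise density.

−82.6 dBm

Sensitivity = −174 + 10 log₁₀(B) + NF + SNR_min
= −174 + 65.93 + 2.69 + 22.8
= −82.58 dBm → −82.6 dBm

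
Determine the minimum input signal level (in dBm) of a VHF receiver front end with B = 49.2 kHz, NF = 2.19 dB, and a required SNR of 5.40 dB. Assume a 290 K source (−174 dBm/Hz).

−119.5 dBm

Sensitivity = −174 + 10 log₁₀(B) + NF + SNR_min
= −174 + 46.92 + 2.19 + 5.40
= −119.49 dBm → −119.5 dBm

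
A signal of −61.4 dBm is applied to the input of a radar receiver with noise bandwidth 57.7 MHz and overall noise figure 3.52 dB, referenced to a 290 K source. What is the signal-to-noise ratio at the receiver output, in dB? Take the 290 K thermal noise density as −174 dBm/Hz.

31.5 dB

Noise floor: N = −174 + 10 log₁₀(B) + NF
10 log₁₀(5.77×10⁷) = 77.61 dB
N = −174 + 77.61 + 3.52 = −92.87 dBm
SNR = P_sig − N = −61.4 − (−92.87) = 31.47 dB → 31.5 dB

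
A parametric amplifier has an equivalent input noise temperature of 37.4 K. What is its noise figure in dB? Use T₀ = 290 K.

F = 1 + T_e/T₀ = 1 + 37.4/290 = 1.12897
NF = 10 log₁₀(1.12897) = 0.527 dB

0.527 dB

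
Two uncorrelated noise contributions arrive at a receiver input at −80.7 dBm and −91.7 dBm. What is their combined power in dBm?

Convert to linear, add, convert back:
P₁ = 8.51×10⁻¹² W, P₂ = 6.76×10⁻¹³ W
P_tot = 9.19×10⁻¹² W → 10 log₁₀(P_tot / 10⁻³) = −80.4 dBm

−80.4 dBm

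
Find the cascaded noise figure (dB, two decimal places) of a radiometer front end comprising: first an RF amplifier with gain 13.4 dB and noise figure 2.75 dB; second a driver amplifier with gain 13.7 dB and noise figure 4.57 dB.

Convert to linear (a loss of L dB is a gain of −L dB): F_i = 10^(NF_i/10), G_i = 10^(G_i,dB/10)
  Stage 1: F_1 = 10^(2.75/10) = 1.884, G_1 = 10^(13.4/10) = 21.88
  Stage 2: F_2 = 10^(4.57/10) = 2.864, G_2 = 10^(13.7/10) = 23.44
Friis cascade:
  F = 1.884 + (2.864 − 1)/21.88 = 1.969
NF = 10 log₁₀(1.969) = 2.94 dB

2.94 dB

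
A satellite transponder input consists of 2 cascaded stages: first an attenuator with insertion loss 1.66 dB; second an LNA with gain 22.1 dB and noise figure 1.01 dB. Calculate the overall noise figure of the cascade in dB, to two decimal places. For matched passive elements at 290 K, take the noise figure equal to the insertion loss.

2.67 dB

Convert to linear (a loss of L dB is a gain of −L dB): F_i = 10^(NF_i/10), G_i = 10^(G_i,dB/10)
  Stage 1: F_1 = 10^(1.66/10) = 1.466, G_1 = 10^(−1.66/10) = 0.6823
  Stage 2: F_2 = 10^(1.01/10) = 1.262, G_2 = 10^(22.1/10) = 162.2
Friis cascade:
  F = 1.466 + (1.262 − 1)/0.6823 = 1.849
NF = 10 log₁₀(1.849) = 2.67 dB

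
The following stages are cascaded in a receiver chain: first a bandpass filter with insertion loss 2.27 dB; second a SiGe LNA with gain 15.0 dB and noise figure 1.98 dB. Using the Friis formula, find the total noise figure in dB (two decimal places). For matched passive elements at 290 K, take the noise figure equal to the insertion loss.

Convert to linear (a loss of L dB is a gain of −L dB): F_i = 10^(NF_i/10), G_i = 10^(G_i,dB/10)
  Stage 1: F_1 = 10^(2.27/10) = 1.687, G_1 = 10^(−2.27/10) = 0.5929
  Stage 2: F_2 = 10^(1.98/10) = 1.578, G_2 = 10^(15.0/10) = 31.62
Friis cascade:
  F = 1.687 + (1.578 − 1)/0.5929 = 2.661
NF = 10 log₁₀(2.661) = 4.25 dB

4.25 dB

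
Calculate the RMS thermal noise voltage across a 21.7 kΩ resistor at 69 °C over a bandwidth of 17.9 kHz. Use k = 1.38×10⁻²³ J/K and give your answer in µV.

T = 69 °C + 273.15 = 342.15 K
V_n = √(4kTRB)
4kTRB = 4 × 1.38×10⁻²³ × 342.15 × 2.17×10⁴ × 1.79×10⁴ = 7.34×10⁻¹² V²
V_n = √(7.34×10⁻¹²) = 2.71×10⁻⁶ V = 2.71 µV

2.71 µV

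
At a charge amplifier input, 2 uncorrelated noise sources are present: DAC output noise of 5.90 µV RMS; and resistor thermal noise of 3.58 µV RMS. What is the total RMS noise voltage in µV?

Uncorrelated sources add in power (mean-square): V_tot = √(ΣV_i²)
V_tot = √[(5.90×10⁻⁶)² + (3.58×10⁻⁶)²] = 6.90×10⁻⁶ V = 6.90 µV

6.90 µV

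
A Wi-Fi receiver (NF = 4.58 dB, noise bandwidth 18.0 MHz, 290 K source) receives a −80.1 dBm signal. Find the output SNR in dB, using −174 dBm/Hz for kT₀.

Noise floor: N = −174 + 10 log₁₀(B) + NF
10 log₁₀(1.80×10⁷) = 72.55 dB
N = −174 + 72.55 + 4.58 = −96.87 dBm
SNR = P_sig − N = −80.1 − (−96.87) = 16.77 dB → 16.8 dB

16.8 dB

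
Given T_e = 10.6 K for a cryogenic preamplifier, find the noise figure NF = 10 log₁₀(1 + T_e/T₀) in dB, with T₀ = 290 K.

0.156 dB

F = 1 + T_e/T₀ = 1 + 10.6/290 = 1.03655
NF = 10 log₁₀(1.03655) = 0.156 dB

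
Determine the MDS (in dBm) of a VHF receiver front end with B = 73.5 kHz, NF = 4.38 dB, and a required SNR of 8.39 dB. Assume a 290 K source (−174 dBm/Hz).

−112.6 dBm

Sensitivity = −174 + 10 log₁₀(B) + NF + SNR_min
= −174 + 48.66 + 4.38 + 8.39
= −112.57 dBm → −112.6 dBm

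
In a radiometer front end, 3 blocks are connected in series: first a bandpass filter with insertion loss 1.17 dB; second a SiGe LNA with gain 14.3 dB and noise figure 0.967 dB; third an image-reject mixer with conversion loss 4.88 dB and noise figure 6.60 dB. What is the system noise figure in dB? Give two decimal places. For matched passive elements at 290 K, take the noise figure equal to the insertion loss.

2.58 dB

Convert to linear (a loss of L dB is a gain of −L dB): F_i = 10^(NF_i/10), G_i = 10^(G_i,dB/10)
  Stage 1: F_1 = 10^(1.17/10) = 1.309, G_1 = 10^(−1.17/10) = 0.7638
  Stage 2: F_2 = 10^(0.967/10) = 1.249, G_2 = 10^(14.3/10) = 26.92
  Stage 3: F_3 = 10^(6.60/10) = 4.571, G_3 = 10^(−4.88/10) = 0.3251
Friis cascade:
  F = 1.309 + (1.249 − 1)/0.7638 + (4.571 − 1)/20.56 = 1.809
NF = 10 log₁₀(1.809) = 2.58 dB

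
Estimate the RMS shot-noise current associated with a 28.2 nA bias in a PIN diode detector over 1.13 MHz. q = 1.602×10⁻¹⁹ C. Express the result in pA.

I_n = √(2qI·B)
2qI·B = 2 × 1.602×10⁻¹⁹ × 2.82×10⁻⁸ × 1.13×10⁶ = 1.02×10⁻²⁰ A²
I_n = √(1.02×10⁻²⁰) = 1.01×10⁻¹⁰ A = 101 pA

101 pA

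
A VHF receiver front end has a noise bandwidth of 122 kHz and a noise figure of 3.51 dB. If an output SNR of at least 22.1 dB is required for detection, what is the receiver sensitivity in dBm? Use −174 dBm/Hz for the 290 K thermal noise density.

−97.5 dBm

Sensitivity = −174 + 10 log₁₀(B) + NF + SNR_min
= −174 + 50.86 + 3.51 + 22.1
= −97.53 dBm → −97.5 dBm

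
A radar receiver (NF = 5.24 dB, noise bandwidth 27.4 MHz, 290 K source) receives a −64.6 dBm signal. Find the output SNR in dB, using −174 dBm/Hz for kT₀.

Noise floor: N = −174 + 10 log₁₀(B) + NF
10 log₁₀(2.74×10⁷) = 74.38 dB
N = −174 + 74.38 + 5.24 = −94.38 dBm
SNR = P_sig − N = −64.6 − (−94.38) = 29.78 dB → 29.8 dB

29.8 dB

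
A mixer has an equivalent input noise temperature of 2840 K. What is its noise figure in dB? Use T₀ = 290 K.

F = 1 + T_e/T₀ = 1 + 2840/290 = 10.7931
NF = 10 log₁₀(10.7931) = 10.33 dB

10.33 dB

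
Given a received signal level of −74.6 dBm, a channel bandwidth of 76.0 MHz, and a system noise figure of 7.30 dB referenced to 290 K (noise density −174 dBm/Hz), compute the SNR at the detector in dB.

Noise floor: N = −174 + 10 log₁₀(B) + NF
10 log₁₀(7.60×10⁷) = 78.81 dB
N = −174 + 78.81 + 7.30 = −87.89 dBm
SNR = P_sig − N = −74.6 − (−87.89) = 13.29 dB → 13.3 dB

13.3 dB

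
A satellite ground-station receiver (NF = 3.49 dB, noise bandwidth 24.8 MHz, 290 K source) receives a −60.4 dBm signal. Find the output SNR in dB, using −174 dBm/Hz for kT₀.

Noise floor: N = −174 + 10 log₁₀(B) + NF
10 log₁₀(2.48×10⁷) = 73.94 dB
N = −174 + 73.94 + 3.49 = −96.57 dBm
SNR = P_sig − N = −60.4 − (−96.57) = 36.17 dB → 36.2 dB

36.2 dB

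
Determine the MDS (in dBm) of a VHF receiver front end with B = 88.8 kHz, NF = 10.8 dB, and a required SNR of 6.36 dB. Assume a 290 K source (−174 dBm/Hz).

Sensitivity = −174 + 10 log₁₀(B) + NF + SNR_min
= −174 + 49.48 + 10.8 + 6.36
= −107.36 dBm → −107.4 dBm

−107.4 dBm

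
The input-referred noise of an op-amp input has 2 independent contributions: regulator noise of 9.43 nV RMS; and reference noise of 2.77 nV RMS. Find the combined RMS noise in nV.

Uncorrelated sources add in power (mean-square): V_tot = √(ΣV_i²)
V_tot = √[(9.43×10⁻⁹)² + (2.77×10⁻⁹)²] = 9.83×10⁻⁹ V = 9.83 nV

9.83 nV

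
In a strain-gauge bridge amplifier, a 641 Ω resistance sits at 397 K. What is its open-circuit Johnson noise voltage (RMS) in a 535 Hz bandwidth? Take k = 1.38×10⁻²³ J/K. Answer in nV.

V_n = √(4kTRB)
4kTRB = 4 × 1.38×10⁻²³ × 397 × 6.41×10² × 5.35×10² = 7.52×10⁻¹⁵ V²
V_n = √(7.52×10⁻¹⁵) = 8.67×10⁻⁸ V = 86.7 nV

86.7 nV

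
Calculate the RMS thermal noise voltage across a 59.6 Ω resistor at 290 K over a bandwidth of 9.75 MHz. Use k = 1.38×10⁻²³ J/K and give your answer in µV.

V_n = √(4kTRB)
4kTRB = 4 × 1.38×10⁻²³ × 290 × 5.96×10¹ × 9.75×10⁶ = 9.30×10⁻¹² V²
V_n = √(9.30×10⁻¹²) = 3.05×10⁻⁶ V = 3.05 µV

3.05 µV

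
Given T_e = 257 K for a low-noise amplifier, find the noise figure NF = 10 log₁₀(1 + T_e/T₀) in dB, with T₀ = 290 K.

F = 1 + T_e/T₀ = 1 + 257/290 = 1.88621
NF = 10 log₁₀(1.88621) = 2.76 dB

2.76 dB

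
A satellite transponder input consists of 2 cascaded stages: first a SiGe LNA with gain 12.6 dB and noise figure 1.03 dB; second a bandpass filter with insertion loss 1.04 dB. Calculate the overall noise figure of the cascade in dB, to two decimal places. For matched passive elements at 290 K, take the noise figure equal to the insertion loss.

1.08 dB

Convert to linear (a loss of L dB is a gain of −L dB): F_i = 10^(NF_i/10), G_i = 10^(G_i,dB/10)
  Stage 1: F_1 = 10^(1.03/10) = 1.268, G_1 = 10^(12.6/10) = 18.20
  Stage 2: F_2 = 10^(1.04/10) = 1.271, G_2 = 10^(−1.04/10) = 0.7870
Friis cascade:
  F = 1.268 + (1.271 − 1)/18.20 = 1.283
NF = 10 log₁₀(1.283) = 1.08 dB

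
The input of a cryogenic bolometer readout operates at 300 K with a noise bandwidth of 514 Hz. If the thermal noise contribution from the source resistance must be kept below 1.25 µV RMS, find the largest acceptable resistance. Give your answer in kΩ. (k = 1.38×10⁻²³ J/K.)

Johnson–Nyquist: V_n = √(4kTRB) ⇒ R = V_n² / (4kTB)
4kTB = 4 × 1.38×10⁻²³ × 300 × 5.14×10² = 8.51×10⁻¹⁸
R = (1.25×10⁻⁶)² / 8.51×10⁻¹⁸ = 1.84×10⁵ Ω = 184 kΩ

184 kΩ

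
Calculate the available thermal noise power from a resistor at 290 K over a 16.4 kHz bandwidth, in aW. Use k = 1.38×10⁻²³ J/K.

65.6 aW

P_n = kTB = 1.38×10⁻²³ × 290 × 1.64×10⁴ = 6.56×10⁻¹⁷ W = 65.6 aW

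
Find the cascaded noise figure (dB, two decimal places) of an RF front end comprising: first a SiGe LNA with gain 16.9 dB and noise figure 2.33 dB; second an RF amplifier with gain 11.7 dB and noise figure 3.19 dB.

Convert to linear (a loss of L dB is a gain of −L dB): F_i = 10^(NF_i/10), G_i = 10^(G_i,dB/10)
  Stage 1: F_1 = 10^(2.33/10) = 1.710, G_1 = 10^(16.9/10) = 48.98
  Stage 2: F_2 = 10^(3.19/10) = 2.084, G_2 = 10^(11.7/10) = 14.79
Friis cascade:
  F = 1.710 + (2.084 − 1)/48.98 = 1.732
NF = 10 log₁₀(1.732) = 2.39 dB

2.39 dB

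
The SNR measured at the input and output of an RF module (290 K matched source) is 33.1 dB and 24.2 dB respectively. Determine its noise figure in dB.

8.9 dB

NF (dB) = SNR_in(dB) − SNR_out(dB) when the source is at T₀
NF = 33.1 − 24.2 = 8.9 dB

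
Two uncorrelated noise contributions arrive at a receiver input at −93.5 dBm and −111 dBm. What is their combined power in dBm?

Convert to linear, add, convert back:
P₁ = 4.47×10⁻¹³ W, P₂ = 7.94×10⁻¹⁵ W
P_tot = 4.55×10⁻¹³ W → 10 log₁₀(P_tot / 10⁻³) = −93.4 dBm

−93.4 dBm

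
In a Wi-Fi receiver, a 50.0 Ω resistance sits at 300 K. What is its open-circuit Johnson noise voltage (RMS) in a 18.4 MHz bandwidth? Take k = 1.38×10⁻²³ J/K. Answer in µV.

3.90 µV

V_n = √(4kTRB)
4kTRB = 4 × 1.38×10⁻²³ × 300 × 5.00×10¹ × 1.84×10⁷ = 1.52×10⁻¹¹ V²
V_n = √(1.52×10⁻¹¹) = 3.90×10⁻⁶ V = 3.90 µV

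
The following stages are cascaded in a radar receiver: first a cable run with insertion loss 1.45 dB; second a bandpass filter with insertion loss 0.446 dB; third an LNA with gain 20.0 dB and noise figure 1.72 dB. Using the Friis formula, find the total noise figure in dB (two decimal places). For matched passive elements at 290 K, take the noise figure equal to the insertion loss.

3.62 dB

Convert to linear (a loss of L dB is a gain of −L dB): F_i = 10^(NF_i/10), G_i = 10^(G_i,dB/10)
  Stage 1: F_1 = 10^(1.45/10) = 1.396, G_1 = 10^(−1.45/10) = 0.7161
  Stage 2: F_2 = 10^(0.446/10) = 1.108, G_2 = 10^(−0.446/10) = 0.9024
  Stage 3: F_3 = 10^(1.72/10) = 1.486, G_3 = 10^(20.0/10) = 100.0
Friis cascade:
  F = 1.396 + (1.108 − 1)/0.7161 + (1.486 − 1)/0.6462 = 2.299
NF = 10 log₁₀(2.299) = 3.62 dB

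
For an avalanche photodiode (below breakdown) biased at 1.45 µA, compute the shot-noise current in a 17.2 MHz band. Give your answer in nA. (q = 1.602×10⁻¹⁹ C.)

I_n = √(2qI·B)
2qI·B = 2 × 1.602×10⁻¹⁹ × 1.45×10⁻⁶ × 1.72×10⁷ = 7.99×10⁻¹⁸ A²
I_n = √(7.99×10⁻¹⁸) = 2.83×10⁻⁹ A = 2.83 nA

2.83 nA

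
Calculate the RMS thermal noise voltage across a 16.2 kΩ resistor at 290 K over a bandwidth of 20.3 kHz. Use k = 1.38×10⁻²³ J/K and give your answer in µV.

V_n = √(4kTRB)
4kTRB = 4 × 1.38×10⁻²³ × 290 × 1.62×10⁴ × 2.03×10⁴ = 5.26×10⁻¹² V²
V_n = √(5.26×10⁻¹²) = 2.29×10⁻⁶ V = 2.29 µV

2.29 µV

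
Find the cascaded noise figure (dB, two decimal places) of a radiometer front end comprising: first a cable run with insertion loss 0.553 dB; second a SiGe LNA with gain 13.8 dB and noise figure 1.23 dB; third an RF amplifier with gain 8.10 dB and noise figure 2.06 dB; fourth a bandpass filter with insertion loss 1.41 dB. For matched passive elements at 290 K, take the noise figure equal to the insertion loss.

Convert to linear (a loss of L dB is a gain of −L dB): F_i = 10^(NF_i/10), G_i = 10^(G_i,dB/10)
  Stage 1: F_1 = 10^(0.553/10) = 1.136, G_1 = 10^(−0.553/10) = 0.8804
  Stage 2: F_2 = 10^(1.23/10) = 1.327, G_2 = 10^(13.8/10) = 23.99
  Stage 3: F_3 = 10^(2.06/10) = 1.607, G_3 = 10^(8.10/10) = 6.457
  Stage 4: F_4 = 10^(1.41/10) = 1.384, G_4 = 10^(−1.41/10) = 0.7228
Friis cascade:
  F = 1.136 + (1.327 − 1)/0.8804 + (1.607 − 1)/21.12 + (1.384 − 1)/136.4 = 1.539
NF = 10 log₁₀(1.539) = 1.87 dB

1.87 dB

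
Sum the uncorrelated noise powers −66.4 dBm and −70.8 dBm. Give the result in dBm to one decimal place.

Convert to linear, add, convert back:
P₁ = 2.29×10⁻¹⁰ W, P₂ = 8.32×10⁻¹¹ W
P_tot = 3.12×10⁻¹⁰ W → 10 log₁₀(P_tot / 10⁻³) = −65.1 dBm

−65.1 dBm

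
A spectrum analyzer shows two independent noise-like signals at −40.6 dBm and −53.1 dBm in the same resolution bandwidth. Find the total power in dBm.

Convert to linear, add, convert back:
P₁ = 8.71×10⁻⁸ W, P₂ = 4.90×10⁻⁹ W
P_tot = 9.20×10⁻⁸ W → 10 log₁₀(P_tot / 10⁻³) = −40.4 dBm

−40.4 dBm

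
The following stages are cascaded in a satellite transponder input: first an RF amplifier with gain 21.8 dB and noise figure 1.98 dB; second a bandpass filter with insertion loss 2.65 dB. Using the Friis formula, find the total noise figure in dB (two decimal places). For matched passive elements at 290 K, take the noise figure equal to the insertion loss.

Convert to linear (a loss of L dB is a gain of −L dB): F_i = 10^(NF_i/10), G_i = 10^(G_i,dB/10)
  Stage 1: F_1 = 10^(1.98/10) = 1.578, G_1 = 10^(21.8/10) = 151.4
  Stage 2: F_2 = 10^(2.65/10) = 1.841, G_2 = 10^(−2.65/10) = 0.5433
Friis cascade:
  F = 1.578 + (1.841 − 1)/151.4 = 1.583
NF = 10 log₁₀(1.583) = 2.00 dB

2.00 dB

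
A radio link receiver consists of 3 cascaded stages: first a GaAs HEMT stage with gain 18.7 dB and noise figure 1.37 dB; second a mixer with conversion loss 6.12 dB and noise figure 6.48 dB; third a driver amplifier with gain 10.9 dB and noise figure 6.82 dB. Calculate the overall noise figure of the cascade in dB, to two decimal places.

2.12 dB

Convert to linear (a loss of L dB is a gain of −L dB): F_i = 10^(NF_i/10), G_i = 10^(G_i,dB/10)
  Stage 1: F_1 = 10^(1.37/10) = 1.371, G_1 = 10^(18.7/10) = 74.13
  Stage 2: F_2 = 10^(6.48/10) = 4.446, G_2 = 10^(−6.12/10) = 0.2443
  Stage 3: F_3 = 10^(6.82/10) = 4.808, G_3 = 10^(10.9/10) = 12.30
Friis cascade:
  F = 1.371 + (4.446 − 1)/74.13 + (4.808 − 1)/18.11 = 1.628
NF = 10 log₁₀(1.628) = 2.12 dB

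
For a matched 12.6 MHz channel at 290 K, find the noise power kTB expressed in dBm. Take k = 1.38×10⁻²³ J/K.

−103.0 dBm

P_n = kTB = 1.38×10⁻²³ × 290 × 1.26×10⁷ = 5.04×10⁻¹⁴ W
In dBm: 10 log₁₀(5.04×10⁻¹⁴ / 10⁻³) = −103.0 dBm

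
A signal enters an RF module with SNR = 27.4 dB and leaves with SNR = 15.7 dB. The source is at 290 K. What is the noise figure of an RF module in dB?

11.7 dB

NF (dB) = SNR_in(dB) − SNR_out(dB) when the source is at T₀
NF = 27.4 − 15.7 = 11.7 dB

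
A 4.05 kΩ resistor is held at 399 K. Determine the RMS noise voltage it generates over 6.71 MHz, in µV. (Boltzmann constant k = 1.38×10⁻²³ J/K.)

24.5 µV

V_n = √(4kTRB)
4kTRB = 4 × 1.38×10⁻²³ × 399 × 4.05×10³ × 6.71×10⁶ = 5.99×10⁻¹⁰ V²
V_n = √(5.99×10⁻¹⁰) = 2.45×10⁻⁵ V = 24.5 µV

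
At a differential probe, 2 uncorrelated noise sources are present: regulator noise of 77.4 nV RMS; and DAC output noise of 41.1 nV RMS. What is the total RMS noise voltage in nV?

87.6 nV

Uncorrelated sources add in power (mean-square): V_tot = √(ΣV_i²)
V_tot = √[(7.74×10⁻⁸)² + (4.11×10⁻⁸)²] = 8.76×10⁻⁸ V = 87.6 nV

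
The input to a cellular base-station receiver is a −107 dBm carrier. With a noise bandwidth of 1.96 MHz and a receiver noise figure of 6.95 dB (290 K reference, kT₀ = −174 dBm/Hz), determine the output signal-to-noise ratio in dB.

−2.9 dB

Noise floor: N = −174 + 10 log₁₀(B) + NF
10 log₁₀(1.96×10⁶) = 62.92 dB
N = −174 + 62.92 + 6.95 = −104.13 dBm
SNR = P_sig − N = −107 − (−104.13) = −2.87 dB → −2.9 dB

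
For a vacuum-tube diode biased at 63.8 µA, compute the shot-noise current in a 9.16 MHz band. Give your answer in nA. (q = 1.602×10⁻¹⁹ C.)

I_n = √(2qI·B)
2qI·B = 2 × 1.602×10⁻¹⁹ × 6.38×10⁻⁵ × 9.16×10⁶ = 1.87×10⁻¹⁶ A²
I_n = √(1.87×10⁻¹⁶) = 1.37×10⁻⁸ A = 13.7 nA

13.7 nA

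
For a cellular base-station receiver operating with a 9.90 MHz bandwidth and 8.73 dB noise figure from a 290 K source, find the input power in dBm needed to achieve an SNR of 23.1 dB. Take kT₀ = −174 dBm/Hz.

−72.2 dBm

Sensitivity = −174 + 10 log₁₀(B) + NF + SNR_min
= −174 + 69.96 + 8.73 + 23.1
= −72.21 dBm → −72.2 dBm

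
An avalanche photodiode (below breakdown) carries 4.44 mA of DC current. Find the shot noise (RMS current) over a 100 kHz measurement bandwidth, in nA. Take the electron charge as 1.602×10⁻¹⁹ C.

11.9 nA

I_n = √(2qI·B)
2qI·B = 2 × 1.602×10⁻¹⁹ × 4.44×10⁻³ × 1.00×10⁵ = 1.42×10⁻¹⁶ A²
I_n = √(1.42×10⁻¹⁶) = 1.19×10⁻⁸ A = 11.9 nA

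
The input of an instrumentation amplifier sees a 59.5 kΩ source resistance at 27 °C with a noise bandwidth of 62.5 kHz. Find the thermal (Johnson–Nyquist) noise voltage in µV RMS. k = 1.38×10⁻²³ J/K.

7.85 µV

T = 27 °C + 273.15 = 300.15 K
V_n = √(4kTRB)
4kTRB = 4 × 1.38×10⁻²³ × 300.15 × 5.95×10⁴ × 6.25×10⁴ = 6.16×10⁻¹¹ V²
V_n = √(6.16×10⁻¹¹) = 7.85×10⁻⁶ V = 7.85 µV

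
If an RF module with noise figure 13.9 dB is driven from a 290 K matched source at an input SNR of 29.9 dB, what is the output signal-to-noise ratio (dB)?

By definition F = SNR_in/SNR_out, so in dB: SNR_out = SNR_in − NF
SNR_out = 29.9 − 13.9 = 16.0 dB

16.0 dB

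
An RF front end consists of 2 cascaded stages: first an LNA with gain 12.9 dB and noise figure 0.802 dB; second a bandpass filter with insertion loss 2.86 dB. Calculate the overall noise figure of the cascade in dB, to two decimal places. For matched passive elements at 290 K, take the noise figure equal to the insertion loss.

Convert to linear (a loss of L dB is a gain of −L dB): F_i = 10^(NF_i/10), G_i = 10^(G_i,dB/10)
  Stage 1: F_1 = 10^(0.802/10) = 1.203, G_1 = 10^(12.9/10) = 19.50
  Stage 2: F_2 = 10^(2.86/10) = 1.932, G_2 = 10^(−2.86/10) = 0.5176
Friis cascade:
  F = 1.203 + (1.932 − 1)/19.50 = 1.251
NF = 10 log₁₀(1.251) = 0.97 dB

0.97 dB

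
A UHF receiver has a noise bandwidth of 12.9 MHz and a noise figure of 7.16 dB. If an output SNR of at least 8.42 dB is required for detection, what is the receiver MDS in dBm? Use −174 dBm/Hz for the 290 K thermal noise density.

Sensitivity = −174 + 10 log₁₀(B) + NF + SNR_min
= −174 + 71.11 + 7.16 + 8.42
= −87.31 dBm → −87.3 dBm

−87.3 dBm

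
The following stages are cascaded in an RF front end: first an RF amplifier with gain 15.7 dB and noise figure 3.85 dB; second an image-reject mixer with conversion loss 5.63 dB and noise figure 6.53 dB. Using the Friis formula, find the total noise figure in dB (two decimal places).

Convert to linear (a loss of L dB is a gain of −L dB): F_i = 10^(NF_i/10), G_i = 10^(G_i,dB/10)
  Stage 1: F_1 = 10^(3.85/10) = 2.427, G_1 = 10^(15.7/10) = 37.15
  Stage 2: F_2 = 10^(6.53/10) = 4.498, G_2 = 10^(−5.63/10) = 0.2735
Friis cascade:
  F = 2.427 + (4.498 − 1)/37.15 = 2.521
NF = 10 log₁₀(2.521) = 4.02 dB

4.02 dB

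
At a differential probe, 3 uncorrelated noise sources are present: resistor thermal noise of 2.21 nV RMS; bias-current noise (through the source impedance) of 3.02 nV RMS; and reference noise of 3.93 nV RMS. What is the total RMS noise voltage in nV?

5.43 nV

Uncorrelated sources add in power (mean-square): V_tot = √(ΣV_i²)
V_tot = √[(2.21×10⁻⁹)² + (3.02×10⁻⁹)² + (3.93×10⁻⁹)²] = 5.43×10⁻⁹ V = 5.43 nV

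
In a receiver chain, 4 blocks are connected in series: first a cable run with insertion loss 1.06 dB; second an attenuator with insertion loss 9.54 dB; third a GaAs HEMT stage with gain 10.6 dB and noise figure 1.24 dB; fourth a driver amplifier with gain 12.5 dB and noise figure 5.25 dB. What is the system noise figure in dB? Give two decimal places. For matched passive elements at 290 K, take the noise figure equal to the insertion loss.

Convert to linear (a loss of L dB is a gain of −L dB): F_i = 10^(NF_i/10), G_i = 10^(G_i,dB/10)
  Stage 1: F_1 = 10^(1.06/10) = 1.276, G_1 = 10^(−1.06/10) = 0.7834
  Stage 2: F_2 = 10^(9.54/10) = 8.995, G_2 = 10^(−9.54/10) = 0.1112
  Stage 3: F_3 = 10^(1.24/10) = 1.330, G_3 = 10^(10.6/10) = 11.48
  Stage 4: F_4 = 10^(5.25/10) = 3.350, G_4 = 10^(12.5/10) = 17.78
Friis cascade:
  F = 1.276 + (8.995 − 1)/0.7834 + (1.330 − 1)/0.08710 + (3.350 − 1)/1.000 = 17.63
NF = 10 log₁₀(17.63) = 12.46 dB

12.46 dB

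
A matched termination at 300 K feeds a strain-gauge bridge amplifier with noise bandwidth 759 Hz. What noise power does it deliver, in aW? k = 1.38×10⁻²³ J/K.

3.14 aW

P_n = kTB = 1.38×10⁻²³ × 300 × 7.59×10² = 3.14×10⁻¹⁸ W = 3.14 aW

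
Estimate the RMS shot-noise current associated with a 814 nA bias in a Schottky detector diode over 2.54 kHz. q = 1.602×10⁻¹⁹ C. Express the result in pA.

25.7 pA

I_n = √(2qI·B)
2qI·B = 2 × 1.602×10⁻¹⁹ × 8.14×10⁻⁷ × 2.54×10³ = 6.62×10⁻²² A²
I_n = √(6.62×10⁻²²) = 2.57×10⁻¹¹ A = 25.7 pA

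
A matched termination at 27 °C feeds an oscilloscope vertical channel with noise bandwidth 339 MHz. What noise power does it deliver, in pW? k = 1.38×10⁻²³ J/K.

1.40 pW

T = 27 °C + 273.15 = 300.15 K
P_n = kTB = 1.38×10⁻²³ × 300.15 × 3.39×10⁸ = 1.40×10⁻¹² W = 1.40 pW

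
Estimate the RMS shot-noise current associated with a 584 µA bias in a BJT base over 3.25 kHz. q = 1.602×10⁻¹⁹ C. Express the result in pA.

780 pA

I_n = √(2qI·B)
2qI·B = 2 × 1.602×10⁻¹⁹ × 5.84×10⁻⁴ × 3.25×10³ = 6.08×10⁻¹⁹ A²
I_n = √(6.08×10⁻¹⁹) = 7.80×10⁻¹⁰ A = 780 pA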